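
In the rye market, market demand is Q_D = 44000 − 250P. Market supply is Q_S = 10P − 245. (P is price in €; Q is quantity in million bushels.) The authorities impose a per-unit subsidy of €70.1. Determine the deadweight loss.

€23625.05 million

In inverse form: demand P = 176 − 0.004Q, supply P = 24.5 + 0.1Q.
Competitive equilibrium: 176 − 0.004Q = 24.5 + 0.1Q → Q* = 1456.7308, P* = 170.1731.
The subsidy lowers effective supply by 70.1: P = 0.1Q − 45.6.
New quantity: 176 − 0.004Q = 0.1Q − 45.6 → Q' = 2130.7692.
Overproduction ΔQ = 2130.7692 − 1456.7308 = 674.0384; wedge = subsidy = 70.1.
Welfare loss = ½ × 674.0384 × 70.1 = €23625.05 million.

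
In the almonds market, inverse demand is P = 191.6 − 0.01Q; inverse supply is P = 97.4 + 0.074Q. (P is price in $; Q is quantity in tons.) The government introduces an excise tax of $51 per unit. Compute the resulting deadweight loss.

Competitive equilibrium: 191.6 − 0.01Q = 97.4 + 0.074Q → Q* = 1121.4286, P* = 180.3857.
With the tax, the buyer price exceeds the seller price by 51: (191.6 − 0.01Q) − (97.4 + 0.074Q) = 51 → Q' = 514.2857.
ΔQ = 1121.4286 − 514.2857 = 607.1429; the wedge equals the tax, 51.
DWL = ½ × 607.1429 × 51 = $15482.14.

$15482.14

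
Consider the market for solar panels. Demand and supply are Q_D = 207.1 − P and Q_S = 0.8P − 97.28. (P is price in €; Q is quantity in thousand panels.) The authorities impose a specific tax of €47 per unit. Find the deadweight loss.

In inverse form: demand P = 207.1 − Q, supply P = 121.6 + 1.25Q.
Competitive equilibrium: 207.1 − Q = 121.6 + 1.25Q → Q* = 38, P* = 169.1.
With the tax, the buyer price exceeds the seller price by 47: (207.1 − Q) − (121.6 + 1.25Q) = 47 → Q' = 17.1111.
ΔQ = 38 − 17.1111 = 20.8889; the wedge equals the tax, 47.
The triangle = ½ × 20.8889 × 47 = €490.89 thousand.

€490.89 thousand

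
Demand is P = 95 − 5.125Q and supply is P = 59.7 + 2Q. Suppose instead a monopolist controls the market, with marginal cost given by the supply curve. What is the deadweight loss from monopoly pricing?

15.31

Competitive equilibrium: 95 − 5.125Q = 59.7 + 2Q → Q* = 4.9544, P* = 69.6088.
Marginal revenue: MR = 95 − 10.25Q. Set MR = MC: 95 − 10.25Q = 59.7 + 2Q → Q_m = 2.8816.
Price P_m = 95 − 5.125·2.8816 = 80.2318; MC(Q_m) = 59.7 + 2·2.8816 = 65.4632.
Competitive Q* = 4.9544, so ΔQ = 2.0728; wedge = 80.2318 − 65.4632 = 14.7686.
Deadweight loss = ½ × 2.0728 × 14.7686 = 15.31.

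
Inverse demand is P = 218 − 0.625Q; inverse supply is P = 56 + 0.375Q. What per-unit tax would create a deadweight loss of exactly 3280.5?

Competitive equilibrium: 218 − 0.625Q = 56 + 0.375Q → Q* = 162, P* = 116.75.
A tax t gives ΔQ = t/1 and wedge t, so DWL = t²/2.
t²/2 = 3280.5 → t² = 6561 → t = 81.

81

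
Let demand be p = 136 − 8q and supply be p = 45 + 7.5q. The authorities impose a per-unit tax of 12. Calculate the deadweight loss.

Competitive equilibrium: 136 − 8q = 45 + 7.5q → q* = 5.871, p* = 89.0323.
With the tax, the buyer price exceeds the seller price by 12: (136 − 8q) − (45 + 7.5q) = 12 → q' = 5.0968.
Δq = 5.871 − 5.0968 = 0.7742; the wedge equals the tax, 12.
Deadweight loss = ½ × 0.7742 × 12 = 4.65.

4.65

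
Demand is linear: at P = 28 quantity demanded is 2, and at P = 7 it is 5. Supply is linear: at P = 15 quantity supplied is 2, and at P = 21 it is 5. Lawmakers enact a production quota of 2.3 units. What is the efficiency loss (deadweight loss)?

5.89

Demand slope = (7 − 28)/(5 − 2) = −7, so P = 42 − 7Q.
Supply slope = (21 − 15)/(5 − 2) = 2, so P = 11 + 2Q.
Competitive equilibrium: 42 − 7Q = 11 + 2Q → Q* = 3.4444, P* = 17.8889.
At Q = 2.3: demand price = 42 − 7·2.3 = 25.9; supply price = 11 + 2·2.3 = 15.6.
ΔQ = 3.4444 − 2.3 = 1.1444; wedge = 25.9 − 15.6 = 10.3.
The triangle = ½ × 1.1444 × 10.3 = 5.89.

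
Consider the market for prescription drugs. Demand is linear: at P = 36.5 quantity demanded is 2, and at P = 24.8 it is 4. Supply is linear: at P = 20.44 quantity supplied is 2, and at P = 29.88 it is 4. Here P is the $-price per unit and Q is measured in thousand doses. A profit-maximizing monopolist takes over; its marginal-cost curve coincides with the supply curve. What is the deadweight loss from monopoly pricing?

$8.31 thousand

Demand slope = (24.8 − 36.5)/(4 − 2) = −5.85, so P = 48.2 − 5.85Q.
Supply slope = (29.88 − 20.44)/(4 − 2) = 4.72, so P = 11 + 4.72Q.
Competitive equilibrium: 48.2 − 5.85Q = 11 + 4.72Q → Q* = 3.5194, P* = 27.6115.
Marginal revenue: MR = 48.2 − 11.7Q. Set MR = MC: 48.2 − 11.7Q = 11 + 4.72Q → Q_m = 2.2655.
Price P_m = 48.2 − 5.85·2.2655 = 34.9468; MC(Q_m) = 11 + 4.72·2.2655 = 21.6932.
Competitive Q* = 3.5194, so ΔQ = 1.2539; wedge = 34.9468 − 21.6932 = 13.2536.
Deadweight loss = ½ × 1.2539 × 13.2536 = $8.31 thousand.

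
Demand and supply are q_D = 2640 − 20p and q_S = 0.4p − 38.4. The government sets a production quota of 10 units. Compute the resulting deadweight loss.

In inverse form: demand p = 132 − 0.05q, supply p = 96 + 2.5q.
Competitive equilibrium: 132 − 0.05q = 96 + 2.5q → q* = 14.1176, p* = 131.2941.
At q = 10: demand price = 132 − 0.05·10 = 131.5; supply price = 96 + 2.5·10 = 121.
Δq = 14.1176 − 10 = 4.1176; wedge = 131.5 − 121 = 10.5.
The triangle = ½ × 4.1176 × 10.5 = 21.62.

21.62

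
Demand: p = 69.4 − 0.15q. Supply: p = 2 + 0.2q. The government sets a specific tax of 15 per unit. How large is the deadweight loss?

321.43

Competitive equilibrium: 69.4 − 0.15q = 2 + 0.2q → q* = 192.5714, p* = 40.5143.
With the tax, the buyer price exceeds the seller price by 15: (69.4 − 0.15q) − (2 + 0.2q) = 15 → q' = 149.7143.
Δq = 192.5714 − 149.7143 = 42.8571; the wedge equals the tax, 15.
The triangle = ½ × 42.8571 × 15 = 321.43.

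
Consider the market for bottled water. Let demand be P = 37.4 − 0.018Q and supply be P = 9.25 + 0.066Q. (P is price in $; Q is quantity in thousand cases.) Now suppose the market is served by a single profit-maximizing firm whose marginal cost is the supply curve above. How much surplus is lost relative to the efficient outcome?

Competitive equilibrium: 37.4 − 0.018Q = 9.25 + 0.066Q → Q* = 335.119, P* = 31.3679.
Marginal revenue: MR = 37.4 − 0.036Q. Set MR = MC: 37.4 − 0.036Q = 9.25 + 0.066Q → Q_m = 275.9804.
Price P_m = 37.4 − 0.018·275.9804 = 32.4324; MC(Q_m) = 9.25 + 0.066·275.9804 = 27.4647.
Competitive Q* = 335.119, so ΔQ = 59.1386; wedge = 32.4324 − 27.4647 = 4.9677.
Deadweight loss = ½ × 59.1386 × 4.9677 = $146.89 thousand.

$146.89 thousand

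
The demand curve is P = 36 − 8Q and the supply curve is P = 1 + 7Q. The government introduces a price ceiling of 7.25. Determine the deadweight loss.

15.56

Competitive equilibrium: 36 − 8Q = 1 + 7Q → Q* = 2.3333, P* = 17.3333.
At the ceiling P = 7.25, quantity supplied = (7.25 − 1)/7 = 0.8929.
Willingness to pay at Q' = 0.8929: 36 − 8·0.8929 = 28.8568.
ΔQ = 2.3333 − 0.8929 = 1.4404; wedge = 28.8568 − 7.25 = 21.6068.
Welfare loss = ½ × 1.4404 × 21.6068 = 15.56.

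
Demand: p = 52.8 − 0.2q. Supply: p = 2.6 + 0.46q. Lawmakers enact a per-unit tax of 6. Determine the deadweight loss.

Competitive equilibrium: 52.8 − 0.2q = 2.6 + 0.46q → q* = 76.0606, p* = 37.5879.
With the tax, the buyer price exceeds the seller price by 6: (52.8 − 0.2q) − (2.6 + 0.46q) = 6 → q' = 66.9697.
Δq = 76.0606 − 66.9697 = 9.0909; the wedge equals the tax, 6.
Welfare loss = ½ × 9.0909 × 6 = 27.27.

27.27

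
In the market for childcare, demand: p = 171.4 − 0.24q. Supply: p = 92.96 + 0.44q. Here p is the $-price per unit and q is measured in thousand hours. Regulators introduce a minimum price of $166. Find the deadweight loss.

$2931.37 thousand

Competitive equilibrium: 171.4 − 0.24q = 92.96 + 0.44q → q* = 115.3529, p* = 143.7153.
At the floor p = 166, quantity demanded = (171.4 − 166)/0.24 = 22.5.
Sellers' marginal cost at q' = 22.5: 92.96 + 0.44·22.5 = 102.86.
Δq = 115.3529 − 22.5 = 92.8529; wedge = 166 − 102.86 = 63.14.
DWL = ½ × 92.8529 × 63.14 = $2931.37 thousand.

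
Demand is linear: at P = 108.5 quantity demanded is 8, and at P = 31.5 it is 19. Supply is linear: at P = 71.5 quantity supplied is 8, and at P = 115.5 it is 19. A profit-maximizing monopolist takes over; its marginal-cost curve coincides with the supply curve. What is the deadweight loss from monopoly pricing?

Demand slope = (31.5 − 108.5)/(19 − 8) = −7, so P = 164.5 − 7Q.
Supply slope = (115.5 − 71.5)/(19 − 8) = 4, so P = 39.5 + 4Q.
Competitive equilibrium: 164.5 − 7Q = 39.5 + 4Q → Q* = 11.3636, P* = 84.9545.
Marginal revenue: MR = 164.5 − 14Q. Set MR = MC: 164.5 − 14Q = 39.5 + 4Q → Q_m = 6.9444.
Price P_m = 164.5 − 7·6.9444 = 115.8892; MC(Q_m) = 39.5 + 4·6.9444 = 67.2776.
Competitive Q* = 11.3636, so ΔQ = 4.4192; wedge = 115.8892 − 67.2776 = 48.6116.
Deadweight loss = ½ × 4.4192 × 48.6116 = 107.41.

107.41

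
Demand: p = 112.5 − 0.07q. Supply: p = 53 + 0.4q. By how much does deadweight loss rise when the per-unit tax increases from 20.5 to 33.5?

746.81

Competitive equilibrium: 112.5 − 0.07q = 53 + 0.4q → q* = 126.5957, p* = 103.6383.
For a per-unit tax t: Δq = t/0.47, so DWL = ½·t·(t/0.47) = t²/0.94.
At t = 20.5: DWL = 447.074. At t = 33.5: DWL = 1193.883.
Increase = 1193.883 − 447.074 = 746.81.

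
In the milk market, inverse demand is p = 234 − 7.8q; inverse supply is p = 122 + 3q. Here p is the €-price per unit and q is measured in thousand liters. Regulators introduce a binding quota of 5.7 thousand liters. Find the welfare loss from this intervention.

Competitive equilibrium: 234 − 7.8q = 122 + 3q → q* = 10.3704, p* = 153.1111.
At q = 5.7: demand price = 234 − 7.8·5.7 = 189.54; supply price = 122 + 3·5.7 = 139.1.
Δq = 10.3704 − 5.7 = 4.6704; wedge = 189.54 − 139.1 = 50.44.
DWL = ½ × 4.6704 × 50.44 = €117.79 thousand.

€117.79 thousand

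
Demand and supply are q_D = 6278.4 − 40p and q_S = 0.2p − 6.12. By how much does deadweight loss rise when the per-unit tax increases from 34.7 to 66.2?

In inverse form: demand p = 156.96 − 0.025q, supply p = 30.6 + 5q.
Competitive equilibrium: 156.96 − 0.025q = 30.6 + 5q → q* = 25.1463, p* = 156.3313.
For a per-unit tax t: Δq = t/5.025, so DWL = ½·t·(t/5.025) = t²/10.05.
At t = 34.7: DWL = 119.81. At t = 66.2: DWL = 436.064.
Increase = 436.064 − 119.81 = 316.25.

316.25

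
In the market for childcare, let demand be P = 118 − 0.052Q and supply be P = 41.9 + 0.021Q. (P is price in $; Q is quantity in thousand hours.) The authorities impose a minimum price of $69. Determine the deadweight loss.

Competitive equilibrium: 118 − 0.052Q = 41.9 + 0.021Q → Q* = 1042.4658, P* = 63.7918.
At the floor P = 69, quantity demanded = (118 − 69)/0.052 = 942.3077.
Sellers' marginal cost at Q' = 942.3077: 41.9 + 0.021·942.3077 = 61.6885.
ΔQ = 1042.4658 − 942.3077 = 100.1581; wedge = 69 − 61.6885 = 7.3115.
DWL = ½ × 100.1581 × 7.3115 = $366.15 thousand.

$366.15 thousand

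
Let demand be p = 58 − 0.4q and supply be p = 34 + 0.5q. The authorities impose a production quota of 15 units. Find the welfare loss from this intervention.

61.25

Competitive equilibrium: 58 − 0.4q = 34 + 0.5q → q* = 26.6667, p* = 47.3333.
At q = 15: demand price = 58 − 0.4·15 = 52; supply price = 34 + 0.5·15 = 41.5.
Δq = 26.6667 − 15 = 11.6667; wedge = 52 − 41.5 = 10.5.
Deadweight loss = ½ × 11.6667 × 10.5 = 61.25.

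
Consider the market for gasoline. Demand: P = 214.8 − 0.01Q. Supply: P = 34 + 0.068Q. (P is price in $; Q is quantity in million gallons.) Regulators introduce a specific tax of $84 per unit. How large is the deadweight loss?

Competitive equilibrium: 214.8 − 0.01Q = 34 + 0.068Q → Q* = 2317.9487, P* = 191.6205.
With the tax, the buyer price exceeds the seller price by 84: (214.8 − 0.01Q) − (34 + 0.068Q) = 84 → Q' = 1241.0256.
ΔQ = 2317.9487 − 1241.0256 = 1076.9231; the wedge equals the tax, 84.
Welfare loss = ½ × 1076.9231 × 84 = $45230.77 million.

$45230.77 million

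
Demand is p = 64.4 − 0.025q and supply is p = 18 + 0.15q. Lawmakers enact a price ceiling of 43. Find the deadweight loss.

848.54

Competitive equilibrium: 64.4 − 0.025q = 18 + 0.15q → q* = 265.14286, p* = 57.77143.
At the ceiling p = 43, quantity supplied = (43 − 18)/0.15 = 166.66667.
Willingness to pay at q' = 166.66667: 64.4 − 0.025·166.66667 = 60.23333.
Δq = 265.14286 − 166.66667 = 98.47619; wedge = 60.23333 − 43 = 17.23333.
Deadweight loss = ½ × 98.47619 × 17.23333 = 848.54.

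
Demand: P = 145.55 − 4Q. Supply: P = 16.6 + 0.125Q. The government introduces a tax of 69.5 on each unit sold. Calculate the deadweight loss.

585.48

Competitive equilibrium: 145.55 − 4Q = 16.6 + 0.125Q → Q* = 31.260606, P* = 20.507576.
With the tax, the buyer price exceeds the seller price by 69.5: (145.55 − 4Q) − (16.6 + 0.125Q) = 69.5 → Q' = 14.412121.
ΔQ = 31.260606 − 14.412121 = 16.848485; the wedge equals the tax, 69.5.
Deadweight loss = ½ × 16.848485 × 69.5 = 585.48.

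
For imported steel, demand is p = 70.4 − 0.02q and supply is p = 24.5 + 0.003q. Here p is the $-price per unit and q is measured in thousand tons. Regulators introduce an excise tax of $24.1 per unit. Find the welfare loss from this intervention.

Competitive equilibrium: 70.4 − 0.02q = 24.5 + 0.003q → q* = 1995.6522, p* = 30.487.
With the tax, the buyer price exceeds the seller price by 24.1: (70.4 − 0.02q) − (24.5 + 0.003q) = 24.1 → q' = 947.8261.
Δq = 1995.6522 − 947.8261 = 1047.8261; the wedge equals the tax, 24.1.
DWL = ½ × 1047.8261 × 24.1 = $12626.30 thousand.

$12626.30 thousand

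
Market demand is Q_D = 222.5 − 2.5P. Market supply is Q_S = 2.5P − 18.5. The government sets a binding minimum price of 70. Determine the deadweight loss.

1188.10

In inverse form: demand P = 89 − 0.4Q, supply P = 7.4 + 0.4Q.
Competitive equilibrium: 89 − 0.4Q = 7.4 + 0.4Q → Q* = 102, P* = 48.2.
At the floor P = 70, quantity demanded = (89 − 70)/0.4 = 47.5.
Sellers' marginal cost at Q' = 47.5: 7.4 + 0.4·47.5 = 26.4.
ΔQ = 102 − 47.5 = 54.5; wedge = 70 − 26.4 = 43.6.
Welfare loss = ½ × 54.5 × 43.6 = 1188.10.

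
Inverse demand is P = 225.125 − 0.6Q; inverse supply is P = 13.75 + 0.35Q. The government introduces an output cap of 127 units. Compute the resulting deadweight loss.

4332.12

Competitive equilibrium: 225.125 − 0.6Q = 13.75 + 0.35Q → Q* = 222.5, P* = 91.625.
At Q = 127: demand price = 225.125 − 0.6·127 = 148.925; supply price = 13.75 + 0.35·127 = 58.2.
ΔQ = 222.5 − 127 = 95.5; wedge = 148.925 − 58.2 = 90.725.
Welfare loss = ½ × 95.5 × 90.725 = 4332.12.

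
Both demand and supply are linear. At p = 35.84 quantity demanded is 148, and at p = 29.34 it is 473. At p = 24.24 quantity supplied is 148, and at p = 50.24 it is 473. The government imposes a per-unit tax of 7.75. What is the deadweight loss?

Demand slope = (29.34 − 35.84)/(473 − 148) = −0.02, so p = 38.8 − 0.02q.
Supply slope = (50.24 − 24.24)/(473 − 148) = 0.08, so p = 12.4 + 0.08q.
Competitive equilibrium: 38.8 − 0.02q = 12.4 + 0.08q → q* = 264, p* = 33.52.
With the tax, the buyer price exceeds the seller price by 7.75: (38.8 − 0.02q) − (12.4 + 0.08q) = 7.75 → q' = 186.5.
Δq = 264 − 186.5 = 77.5; the wedge equals the tax, 7.75.
Welfare loss = ½ × 77.5 × 7.75 = 300.31.

300.31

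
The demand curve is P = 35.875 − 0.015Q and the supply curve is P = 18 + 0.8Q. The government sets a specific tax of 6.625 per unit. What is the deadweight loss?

26.93

Competitive equilibrium: 35.875 − 0.015Q = 18 + 0.8Q → Q* = 21.9325, P* = 35.546.
With the tax, the buyer price exceeds the seller price by 6.625: (35.875 − 0.015Q) − (18 + 0.8Q) = 6.625 → Q' = 13.8037.
ΔQ = 21.9325 − 13.8037 = 8.1288; the wedge equals the tax, 6.625.
Welfare loss = ½ × 8.1288 × 6.625 = 26.93.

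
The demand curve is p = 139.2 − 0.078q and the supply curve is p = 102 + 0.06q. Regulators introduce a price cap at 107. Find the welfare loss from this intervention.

Competitive equilibrium: 139.2 − 0.078q = 102 + 0.06q → q* = 269.5652, p* = 118.1739.
At the ceiling p = 107, quantity supplied = (107 − 102)/0.06 = 83.3333.
Willingness to pay at q' = 83.3333: 139.2 − 0.078·83.3333 = 132.7.
Δq = 269.5652 − 83.3333 = 186.2319; wedge = 132.7 − 107 = 25.7.
Welfare loss = ½ × 186.2319 × 25.7 = 2393.08.

2393.08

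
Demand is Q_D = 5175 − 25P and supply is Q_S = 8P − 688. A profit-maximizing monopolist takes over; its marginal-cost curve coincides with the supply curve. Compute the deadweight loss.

1689.15

In inverse form: demand P = 207 − 0.04Q, supply P = 86 + 0.125Q.
Competitive equilibrium: 207 − 0.04Q = 86 + 0.125Q → Q* = 733.3333, P* = 177.6667.
Marginal revenue: MR = 207 − 0.08Q. Set MR = MC: 207 − 0.08Q = 86 + 0.125Q → Q_m = 590.2439.
Price P_m = 207 − 0.04·590.2439 = 183.3902; MC(Q_m) = 86 + 0.125·590.2439 = 159.7805.
Competitive Q* = 733.3333, so ΔQ = 143.0894; wedge = 183.3902 − 159.7805 = 23.6097.
The triangle = ½ × 143.0894 × 23.6097 = 1689.15.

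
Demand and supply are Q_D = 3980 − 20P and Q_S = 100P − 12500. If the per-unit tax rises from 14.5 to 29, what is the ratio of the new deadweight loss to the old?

4

In inverse form: demand P = 199 − 0.05Q, supply P = 125 + 0.01Q.
Competitive equilibrium: 199 − 0.05Q = 125 + 0.01Q → Q* = 1233.3333, P* = 137.3333.
For a per-unit tax t: ΔQ = t/0.06, so DWL = ½·t·(t/0.06) = t²/0.12.
At t = 14.5: DWL = 1752.083. At t = 29: DWL = 7008.333.
Ratio = (29/14.5)² = 4.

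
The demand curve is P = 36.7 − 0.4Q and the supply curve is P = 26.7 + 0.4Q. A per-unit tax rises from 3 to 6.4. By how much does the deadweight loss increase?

Competitive equilibrium: 36.7 − 0.4Q = 26.7 + 0.4Q → Q* = 12.5, P* = 31.7.
For a per-unit tax t: ΔQ = t/0.8, so DWL = ½·t·(t/0.8) = t²/1.6.
At t = 3: DWL = 5.625. At t = 6.4: DWL = 25.6.
Increase = 25.6 − 5.625 = 19.975.

19.975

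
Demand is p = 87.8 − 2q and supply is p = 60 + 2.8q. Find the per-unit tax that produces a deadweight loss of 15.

Competitive equilibrium: 87.8 − 2q = 60 + 2.8q → q* = 5.7917, p* = 76.2167.
A tax t gives Δq = t/4.8 and wedge t, so DWL = t²/9.6.
t²/9.6 = 15 → t² = 144 → t = 12.

12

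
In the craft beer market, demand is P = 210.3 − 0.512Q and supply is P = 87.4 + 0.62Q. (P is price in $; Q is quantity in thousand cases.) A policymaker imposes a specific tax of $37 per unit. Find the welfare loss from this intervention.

Competitive equilibrium: 210.3 − 0.512Q = 87.4 + 0.62Q → Q* = 108.5689, P* = 154.7127.
With the tax, the buyer price exceeds the seller price by 37: (210.3 − 0.512Q) − (87.4 + 0.62Q) = 37 → Q' = 75.8834.
ΔQ = 108.5689 − 75.8834 = 32.6855; the wedge equals the tax, 37.
Deadweight loss = ½ × 32.6855 × 37 = $604.68 thousand.

$604.68 thousand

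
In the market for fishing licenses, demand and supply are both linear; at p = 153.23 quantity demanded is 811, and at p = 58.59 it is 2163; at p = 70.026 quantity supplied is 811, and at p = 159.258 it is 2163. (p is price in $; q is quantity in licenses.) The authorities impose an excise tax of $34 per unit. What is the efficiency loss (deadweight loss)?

Demand slope = (58.59 − 153.23)/(2163 − 811) = −0.07, so p = 210 − 0.07q.
Supply slope = (159.258 − 70.026)/(2163 − 811) = 0.066, so p = 16.5 + 0.066q.
Competitive equilibrium: 210 − 0.07q = 16.5 + 0.066q → q* = 1422.7941, p* = 110.4044.
With the tax, the buyer price exceeds the seller price by 34: (210 − 0.07q) − (16.5 + 0.066q) = 34 → q' = 1172.7941.
Δq = 1422.7941 − 1172.7941 = 250; the wedge equals the tax, 34.
Deadweight loss = ½ × 250 × 34 = $4250.

$4250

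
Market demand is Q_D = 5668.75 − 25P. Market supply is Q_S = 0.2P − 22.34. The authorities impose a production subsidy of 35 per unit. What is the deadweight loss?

121.53

In inverse form: demand P = 226.75 − 0.04Q, supply P = 111.7 + 5Q.
Competitive equilibrium: 226.75 − 0.04Q = 111.7 + 5Q → Q* = 22.8274, P* = 225.8369.
The subsidy lowers effective supply by 35: P = 76.7 + 5Q.
New quantity: 226.75 − 0.04Q = 76.7 + 5Q → Q' = 29.7718.
Overproduction ΔQ = 29.7718 − 22.8274 = 6.9444; wedge = subsidy = 35.
Deadweight loss = ½ × 6.9444 × 35 = 121.53.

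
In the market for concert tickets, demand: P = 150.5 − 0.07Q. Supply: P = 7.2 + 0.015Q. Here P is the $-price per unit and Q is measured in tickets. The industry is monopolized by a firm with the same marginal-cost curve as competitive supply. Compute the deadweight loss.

$24636.34

Competitive equilibrium: 150.5 − 0.07Q = 7.2 + 0.015Q → Q* = 1685.88235, P* = 32.48824.
Marginal revenue: MR = 150.5 − 0.14Q. Set MR = MC: 150.5 − 0.14Q = 7.2 + 0.015Q → Q_m = 924.51613.
Price P_m = 150.5 − 0.07·924.51613 = 85.78387; MC(Q_m) = 7.2 + 0.015·924.51613 = 21.06774.
Competitive Q* = 1685.88235, so ΔQ = 761.36622; wedge = 85.78387 − 21.06774 = 64.71613.
Welfare loss = ½ × 761.36622 × 64.71613 = $24636.34.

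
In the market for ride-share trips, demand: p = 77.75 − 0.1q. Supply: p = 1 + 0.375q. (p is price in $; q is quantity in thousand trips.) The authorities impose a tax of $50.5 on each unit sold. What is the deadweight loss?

Competitive equilibrium: 77.75 − 0.1q = 1 + 0.375q → q* = 161.5789, p* = 61.5921.
With the tax, the buyer price exceeds the seller price by 50.5: (77.75 − 0.1q) − (1 + 0.375q) = 50.5 → q' = 55.2632.
Δq = 161.5789 − 55.2632 = 106.3157; the wedge equals the tax, 50.5.
DWL = ½ × 106.3157 × 50.5 = $2684.47 thousand.

$2684.47 thousand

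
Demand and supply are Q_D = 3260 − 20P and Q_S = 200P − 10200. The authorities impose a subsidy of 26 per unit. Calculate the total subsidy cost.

In inverse form: demand P = 163 − 0.05Q, supply P = 51 + 0.005Q.
Competitive equilibrium: 163 − 0.05Q = 51 + 0.005Q → Q* = 2036.3636, P* = 61.1818.
The subsidy lowers effective supply by 26: P = 25 + 0.005Q.
New quantity: 163 − 0.05Q = 25 + 0.005Q → Q' = 2509.0909.
Total subsidy cost = 26 × 2509.0909 = 65236.36.

65236.36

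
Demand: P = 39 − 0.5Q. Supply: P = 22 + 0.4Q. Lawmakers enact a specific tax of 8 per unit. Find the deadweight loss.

35.56

Competitive equilibrium: 39 − 0.5Q = 22 + 0.4Q → Q* = 18.8889, P* = 29.5556.
With the tax, the buyer price exceeds the seller price by 8: (39 − 0.5Q) − (22 + 0.4Q) = 8 → Q' = 10.
ΔQ = 18.8889 − 10 = 8.8889; the wedge equals the tax, 8.
The triangle = ½ × 8.8889 × 8 = 35.56.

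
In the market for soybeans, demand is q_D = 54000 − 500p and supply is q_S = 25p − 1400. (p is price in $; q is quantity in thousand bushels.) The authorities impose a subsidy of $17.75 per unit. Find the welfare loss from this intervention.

$3750.74 thousand

In inverse form: demand p = 108 − 0.002q, supply p = 56 + 0.04q.
Competitive equilibrium: 108 − 0.002q = 56 + 0.04q → q* = 1238.0952, p* = 105.5238.
The subsidy lowers effective supply by 17.75: p = 38.25 + 0.04q.
New quantity: 108 − 0.002q = 38.25 + 0.04q → q' = 1660.7143.
Overproduction Δq = 1660.7143 − 1238.0952 = 422.6191; wedge = subsidy = 17.75.
The triangle = ½ × 422.6191 × 17.75 = $3750.74 thousand.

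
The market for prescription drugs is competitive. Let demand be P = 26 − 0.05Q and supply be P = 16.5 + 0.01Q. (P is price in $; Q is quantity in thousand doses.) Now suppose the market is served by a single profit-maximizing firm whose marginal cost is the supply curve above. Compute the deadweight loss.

Competitive equilibrium: 26 − 0.05Q = 16.5 + 0.01Q → Q* = 158.3333, P* = 18.0833.
Marginal revenue: MR = 26 − 0.1Q. Set MR = MC: 26 − 0.1Q = 16.5 + 0.01Q → Q_m = 86.3636.
Price P_m = 26 − 0.05·86.3636 = 21.6818; MC(Q_m) = 16.5 + 0.01·86.3636 = 17.3636.
Competitive Q* = 158.3333, so ΔQ = 71.9697; wedge = 21.6818 − 17.3636 = 4.3182.
DWL = ½ × 71.9697 × 4.3182 = $155.39 thousand.

$155.39 thousand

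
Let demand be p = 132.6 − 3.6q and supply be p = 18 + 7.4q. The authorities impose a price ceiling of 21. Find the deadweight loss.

551.41

Competitive equilibrium: 132.6 − 3.6q = 18 + 7.4q → q* = 10.4182, p* = 95.0945.
At the ceiling p = 21, quantity supplied = (21 − 18)/7.4 = 0.4054.
Willingness to pay at q' = 0.4054: 132.6 − 3.6·0.4054 = 131.1406.
Δq = 10.4182 − 0.4054 = 10.0128; wedge = 131.1406 − 21 = 110.1406.
The triangle = ½ × 10.0128 × 110.1406 = 551.41.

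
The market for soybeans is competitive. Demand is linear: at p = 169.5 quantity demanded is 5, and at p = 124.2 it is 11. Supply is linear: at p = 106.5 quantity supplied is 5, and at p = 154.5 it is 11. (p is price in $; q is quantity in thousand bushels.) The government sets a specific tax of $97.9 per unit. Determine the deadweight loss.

Demand slope = (124.2 − 169.5)/(11 − 5) = −7.55, so p = 207.25 − 7.55q.
Supply slope = (154.5 − 106.5)/(11 − 5) = 8, so p = 66.5 + 8q.
Competitive equilibrium: 207.25 − 7.55q = 66.5 + 8q → q* = 9.0514, p* = 138.9116.
With the tax, the buyer price exceeds the seller price by 97.9: (207.25 − 7.55q) − (66.5 + 8q) = 97.9 → q' = 2.7556.
Δq = 9.0514 − 2.7556 = 6.2958; the wedge equals the tax, 97.9.
Welfare loss = ½ × 6.2958 × 97.9 = $308.18 thousand.

$308.18 thousand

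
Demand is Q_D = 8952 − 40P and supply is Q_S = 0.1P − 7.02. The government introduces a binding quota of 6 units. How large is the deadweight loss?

In inverse form: demand P = 223.8 − 0.025Q, supply P = 70.2 + 10Q.
Competitive equilibrium: 223.8 − 0.025Q = 70.2 + 10Q → Q* = 15.3217, P* = 223.417.
At Q = 6: demand price = 223.8 − 0.025·6 = 223.65; supply price = 70.2 + 10·6 = 130.2.
ΔQ = 15.3217 − 6 = 9.3217; wedge = 223.65 − 130.2 = 93.45.
The triangle = ½ × 9.3217 × 93.45 = 435.56.

435.56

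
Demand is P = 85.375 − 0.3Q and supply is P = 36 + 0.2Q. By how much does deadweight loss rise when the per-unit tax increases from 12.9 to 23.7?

Competitive equilibrium: 85.375 − 0.3Q = 36 + 0.2Q → Q* = 98.75, P* = 55.75.
For a per-unit tax t: ΔQ = t/0.5, so DWL = ½·t·(t/0.5) = t²/1.
At t = 12.9: DWL = 166.41. At t = 23.7: DWL = 561.69.
Increase = 561.69 − 166.41 = 395.28.

395.28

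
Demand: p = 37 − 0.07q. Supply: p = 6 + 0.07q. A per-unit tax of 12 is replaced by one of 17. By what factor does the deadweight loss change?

2.007

Competitive equilibrium: 37 − 0.07q = 6 + 0.07q → q* = 221.4286, p* = 21.5.
For a per-unit tax t: Δq = t/0.14, so DWL = ½·t·(t/0.14) = t²/0.28.
At t = 12: DWL = 514.286. At t = 17: DWL = 1032.143.
Ratio = (17/12)² = 2.007.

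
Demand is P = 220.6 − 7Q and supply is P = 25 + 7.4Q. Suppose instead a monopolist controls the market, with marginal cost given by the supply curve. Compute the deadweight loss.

Competitive equilibrium: 220.6 − 7Q = 25 + 7.4Q → Q* = 13.5833, P* = 125.5167.
Marginal revenue: MR = 220.6 − 14Q. Set MR = MC: 220.6 − 14Q = 25 + 7.4Q → Q_m = 9.1402.
Price P_m = 220.6 − 7·9.1402 = 156.6186; MC(Q_m) = 25 + 7.4·9.1402 = 92.6375.
Competitive Q* = 13.5833, so ΔQ = 4.4431; wedge = 156.6186 − 92.6375 = 63.9811.
Deadweight loss = ½ × 4.4431 × 63.9811 = 142.14.

142.14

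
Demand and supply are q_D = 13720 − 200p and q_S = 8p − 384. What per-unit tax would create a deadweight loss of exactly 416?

10.4

In inverse form: demand p = 68.6 − 0.005q, supply p = 48 + 0.125q.
Competitive equilibrium: 68.6 − 0.005q = 48 + 0.125q → q* = 158.4615, p* = 67.8077.
A tax t gives Δq = t/0.13 and wedge t, so DWL = t²/0.26.
t²/0.26 = 416 → t² = 108.16 → t = 10.4.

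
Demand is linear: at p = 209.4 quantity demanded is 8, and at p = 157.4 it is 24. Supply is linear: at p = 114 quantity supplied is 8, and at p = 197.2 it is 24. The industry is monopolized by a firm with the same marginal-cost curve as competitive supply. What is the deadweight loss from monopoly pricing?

Demand slope = (157.4 − 209.4)/(24 − 8) = −3.25, so p = 235.4 − 3.25q.
Supply slope = (197.2 − 114)/(24 − 8) = 5.2, so p = 72.4 + 5.2q.
Competitive equilibrium: 235.4 − 3.25q = 72.4 + 5.2q → q* = 19.2899, p* = 172.7077.
Marginal revenue: MR = 235.4 − 6.5q. Set MR = MC: 235.4 − 6.5q = 72.4 + 5.2q → q_m = 13.9316.
Price p_m = 235.4 − 3.25·13.9316 = 190.1223; MC(q_m) = 72.4 + 5.2·13.9316 = 144.8443.
Competitive q* = 19.2899, so Δq = 5.3583; wedge = 190.1223 − 144.8443 = 45.278.
DWL = ½ × 5.3583 × 45.278 = 121.31.

121.31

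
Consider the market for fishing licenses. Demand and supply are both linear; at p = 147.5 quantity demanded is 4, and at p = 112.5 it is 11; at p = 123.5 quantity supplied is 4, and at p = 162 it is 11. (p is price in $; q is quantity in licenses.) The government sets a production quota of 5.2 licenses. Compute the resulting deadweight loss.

$6.19

Demand slope = (112.5 − 147.5)/(11 − 4) = −5, so p = 167.5 − 5q.
Supply slope = (162 − 123.5)/(11 − 4) = 5.5, so p = 101.5 + 5.5q.
Competitive equilibrium: 167.5 − 5q = 101.5 + 5.5q → q* = 6.2857, p* = 136.0714.
At q = 5.2: demand price = 167.5 − 5·5.2 = 141.5; supply price = 101.5 + 5.5·5.2 = 130.1.
Δq = 6.2857 − 5.2 = 1.0857; wedge = 141.5 − 130.1 = 11.4.
The triangle = ½ × 1.0857 × 11.4 = $6.19.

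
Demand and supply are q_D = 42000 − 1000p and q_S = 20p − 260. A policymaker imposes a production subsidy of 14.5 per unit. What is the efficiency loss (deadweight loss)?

In inverse form: demand p = 42 − 0.001q, supply p = 13 + 0.05q.
Competitive equilibrium: 42 − 0.001q = 13 + 0.05q → q* = 568.6275, p* = 41.4314.
The subsidy lowers effective supply by 14.5: p = 0.05q − 1.5.
New quantity: 42 − 0.001q = 0.05q − 1.5 → q' = 852.9412.
Overproduction Δq = 852.9412 − 568.6275 = 284.3137; wedge = subsidy = 14.5.
DWL = ½ × 284.3137 × 14.5 = 2061.27.

2061.27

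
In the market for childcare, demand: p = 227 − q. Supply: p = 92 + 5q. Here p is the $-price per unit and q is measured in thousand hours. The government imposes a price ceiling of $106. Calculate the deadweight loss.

$1164.27 thousand

Competitive equilibrium: 227 − q = 92 + 5q → q* = 22.5, p* = 204.5.
At the ceiling p = 106, quantity supplied = (106 − 92)/5 = 2.8.
Willingness to pay at q' = 2.8: 227 − 1·2.8 = 224.2.
Δq = 22.5 − 2.8 = 19.7; wedge = 224.2 − 106 = 118.2.
Deadweight loss = ½ × 19.7 × 118.2 = $1164.27 thousand.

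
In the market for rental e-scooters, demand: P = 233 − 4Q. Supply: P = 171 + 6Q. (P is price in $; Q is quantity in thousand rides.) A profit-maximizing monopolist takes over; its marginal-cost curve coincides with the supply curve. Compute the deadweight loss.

$15.69 thousand

Competitive equilibrium: 233 − 4Q = 171 + 6Q → Q* = 6.2, P* = 208.2.
Marginal revenue: MR = 233 − 8Q. Set MR = MC: 233 − 8Q = 171 + 6Q → Q_m = 4.4286.
Price P_m = 233 − 4·4.4286 = 215.2856; MC(Q_m) = 171 + 6·4.4286 = 197.5716.
Competitive Q* = 6.2, so ΔQ = 1.7714; wedge = 215.2856 − 197.5716 = 17.714.
Welfare loss = ½ × 1.7714 × 17.714 = $15.69 thousand.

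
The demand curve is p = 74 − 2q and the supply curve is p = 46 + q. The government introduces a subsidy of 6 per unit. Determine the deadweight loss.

Competitive equilibrium: 74 − 2q = 46 + q → q* = 9.3333, p* = 55.3333.
The subsidy lowers effective supply by 6: p = 40 + q.
New quantity: 74 − 2q = 40 + q → q' = 11.3333.
Overproduction Δq = 11.3333 − 9.3333 = 2; wedge = subsidy = 6.
The triangle = ½ × 2 × 6 = 6.

6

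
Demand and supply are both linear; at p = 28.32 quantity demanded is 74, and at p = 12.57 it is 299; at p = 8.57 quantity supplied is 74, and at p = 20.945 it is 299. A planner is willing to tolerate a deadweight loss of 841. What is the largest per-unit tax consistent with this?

14.5

Demand slope = (12.57 − 28.32)/(299 − 74) = −0.07, so p = 33.5 − 0.07q.
Supply slope = (20.945 − 8.57)/(299 − 74) = 0.055, so p = 4.5 + 0.055q.
Competitive equilibrium: 33.5 − 0.07q = 4.5 + 0.055q → q* = 232, p* = 17.26.
A tax t gives Δq = t/0.125 and wedge t, so DWL = t²/0.25.
t²/0.25 = 841 → t² = 210.25 → t = 14.5.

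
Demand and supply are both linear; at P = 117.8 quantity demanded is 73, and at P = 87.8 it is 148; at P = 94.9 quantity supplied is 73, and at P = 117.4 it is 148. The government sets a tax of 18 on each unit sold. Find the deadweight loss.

Demand slope = (87.8 − 117.8)/(148 − 73) = −0.4, so P = 147 − 0.4Q.
Supply slope = (117.4 − 94.9)/(148 − 73) = 0.3, so P = 73 + 0.3Q.
Competitive equilibrium: 147 − 0.4Q = 73 + 0.3Q → Q* = 105.7143, P* = 104.7143.
With the tax, the buyer price exceeds the seller price by 18: (147 − 0.4Q) − (73 + 0.3Q) = 18 → Q' = 80.
ΔQ = 105.7143 − 80 = 25.7143; the wedge equals the tax, 18.
DWL = ½ × 25.7143 × 18 = 231.43.

231.43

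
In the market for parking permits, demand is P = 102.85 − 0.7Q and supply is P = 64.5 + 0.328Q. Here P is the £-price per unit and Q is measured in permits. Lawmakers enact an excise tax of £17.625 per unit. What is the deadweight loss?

£151.09

Competitive equilibrium: 102.85 − 0.7Q = 64.5 + 0.328Q → Q* = 37.3054, P* = 76.7362.
With the tax, the buyer price exceeds the seller price by 17.625: (102.85 − 0.7Q) − (64.5 + 0.328Q) = 17.625 → Q' = 20.1605.
ΔQ = 37.3054 − 20.1605 = 17.1449; the wedge equals the tax, 17.625.
Deadweight loss = ½ × 17.1449 × 17.625 = £151.09.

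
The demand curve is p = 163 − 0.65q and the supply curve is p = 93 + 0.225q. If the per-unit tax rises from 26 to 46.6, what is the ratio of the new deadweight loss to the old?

3.212

Competitive equilibrium: 163 − 0.65q = 93 + 0.225q → q* = 80, p* = 111.
For a per-unit tax t: Δq = t/0.875, so DWL = ½·t·(t/0.875) = t²/1.75.
At t = 26: DWL = 386.286. At t = 46.6: DWL = 1240.891.
Ratio = (46.6/26)² = 3.212.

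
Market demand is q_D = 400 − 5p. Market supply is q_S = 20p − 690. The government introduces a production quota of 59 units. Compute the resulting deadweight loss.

1891.125

In inverse form: demand p = 80 − 0.2q, supply p = 34.5 + 0.05q.
Competitive equilibrium: 80 − 0.2q = 34.5 + 0.05q → q* = 182, p* = 43.6.
At q = 59: demand price = 80 − 0.2·59 = 68.2; supply price = 34.5 + 0.05·59 = 37.45.
Δq = 182 − 59 = 123; wedge = 68.2 − 37.45 = 30.75.
Deadweight loss = ½ × 123 × 30.75 = 1891.125.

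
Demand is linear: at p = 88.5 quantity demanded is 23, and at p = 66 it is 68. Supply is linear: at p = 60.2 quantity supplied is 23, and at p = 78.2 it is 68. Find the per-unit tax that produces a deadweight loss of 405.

Demand slope = (66 − 88.5)/(68 − 23) = −0.5, so p = 100 − 0.5q.
Supply slope = (78.2 − 60.2)/(68 − 23) = 0.4, so p = 51 + 0.4q.
Competitive equilibrium: 100 − 0.5q = 51 + 0.4q → q* = 54.4444, p* = 72.7778.
A tax t gives Δq = t/0.9 and wedge t, so DWL = t²/1.8.
t²/1.8 = 405 → t² = 729 → t = 27.

27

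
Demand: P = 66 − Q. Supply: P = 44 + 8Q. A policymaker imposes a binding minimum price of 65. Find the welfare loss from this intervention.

Competitive equilibrium: 66 − Q = 44 + 8Q → Q* = 2.4444, P* = 63.5556.
At the floor P = 65, quantity demanded = (66 − 65)/1 = 1.
Sellers' marginal cost at Q' = 1: 44 + 8·1 = 52.
ΔQ = 2.4444 − 1 = 1.4444; wedge = 65 − 52 = 13.
DWL = ½ × 1.4444 × 13 = 9.39.

9.39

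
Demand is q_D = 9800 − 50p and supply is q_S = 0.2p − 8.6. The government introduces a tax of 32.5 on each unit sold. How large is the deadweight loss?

105.20

In inverse form: demand p = 196 − 0.02q, supply p = 43 + 5q.
Competitive equilibrium: 196 − 0.02q = 43 + 5q → q* = 30.4781, p* = 195.3904.
With the tax, the buyer price exceeds the seller price by 32.5: (196 − 0.02q) − (43 + 5q) = 32.5 → q' = 24.004.
Δq = 30.4781 − 24.004 = 6.4741; the wedge equals the tax, 32.5.
The triangle = ½ × 6.4741 × 32.5 = 105.20.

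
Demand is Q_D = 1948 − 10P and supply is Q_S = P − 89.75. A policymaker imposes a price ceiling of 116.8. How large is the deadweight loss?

2576.97

In inverse form: demand P = 194.8 − 0.1Q, supply P = 89.75 + Q.
Competitive equilibrium: 194.8 − 0.1Q = 89.75 + Q → Q* = 95.5, P* = 185.25.
At the ceiling P = 116.8, quantity supplied = (116.8 − 89.75)/1 = 27.05.
Willingness to pay at Q' = 27.05: 194.8 − 0.1·27.05 = 192.095.
ΔQ = 95.5 − 27.05 = 68.45; wedge = 192.095 − 116.8 = 75.295.
The triangle = ½ × 68.45 × 75.295 = 2576.97.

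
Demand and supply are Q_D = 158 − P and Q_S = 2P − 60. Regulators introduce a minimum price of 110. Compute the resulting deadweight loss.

In inverse form: demand P = 158 − Q, supply P = 30 + 0.5Q.
Competitive equilibrium: 158 − Q = 30 + 0.5Q → Q* = 85.3333, P* = 72.6667.
At the floor P = 110, quantity demanded = (158 − 110)/1 = 48.
Sellers' marginal cost at Q' = 48: 30 + 0.5·48 = 54.
ΔQ = 85.3333 − 48 = 37.3333; wedge = 110 − 54 = 56.
The triangle = ½ × 37.3333 × 56 = 1045.33.

1045.33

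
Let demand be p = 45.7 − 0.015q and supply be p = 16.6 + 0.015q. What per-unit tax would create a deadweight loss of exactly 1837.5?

10.5

Competitive equilibrium: 45.7 − 0.015q = 16.6 + 0.015q → q* = 970, p* = 31.15.
A tax t gives Δq = t/0.03 and wedge t, so DWL = t²/0.06.
t²/0.06 = 1837.5 → t² = 110.25 → t = 10.5.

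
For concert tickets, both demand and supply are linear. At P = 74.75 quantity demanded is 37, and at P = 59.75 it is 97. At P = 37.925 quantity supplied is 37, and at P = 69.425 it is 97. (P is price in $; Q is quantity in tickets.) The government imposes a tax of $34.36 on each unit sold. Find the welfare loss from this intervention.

$761.68

Demand slope = (59.75 − 74.75)/(97 − 37) = −0.25, so P = 84 − 0.25Q.
Supply slope = (69.425 − 37.925)/(97 − 37) = 0.525, so P = 18.5 + 0.525Q.
Competitive equilibrium: 84 − 0.25Q = 18.5 + 0.525Q → Q* = 84.5161, P* = 62.871.
With the tax, the buyer price exceeds the seller price by 34.36: (84 − 0.25Q) − (18.5 + 0.525Q) = 34.36 → Q' = 40.1806.
ΔQ = 84.5161 − 40.1806 = 44.3355; the wedge equals the tax, 34.36.
The triangle = ½ × 44.3355 × 34.36 = $761.68.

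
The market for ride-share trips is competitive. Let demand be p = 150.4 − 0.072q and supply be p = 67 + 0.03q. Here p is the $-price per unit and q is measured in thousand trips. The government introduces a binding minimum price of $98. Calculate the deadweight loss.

Competitive equilibrium: 150.4 − 0.072q = 67 + 0.03q → q* = 817.6471, p* = 91.5294.
At the floor p = 98, quantity demanded = (150.4 − 98)/0.072 = 727.7778.
Sellers' marginal cost at q' = 727.7778: 67 + 0.03·727.7778 = 88.8333.
Δq = 817.6471 − 727.7778 = 89.8693; wedge = 98 − 88.8333 = 9.1667.
The triangle = ½ × 89.8693 × 9.1667 = $411.90 thousand.

$411.90 thousand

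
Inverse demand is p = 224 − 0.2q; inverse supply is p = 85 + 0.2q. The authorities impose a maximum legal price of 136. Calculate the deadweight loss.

1711.25

Competitive equilibrium: 224 − 0.2q = 85 + 0.2q → q* = 347.5, p* = 154.5.
At the ceiling p = 136, quantity supplied = (136 − 85)/0.2 = 255.
Willingness to pay at q' = 255: 224 − 0.2·255 = 173.
Δq = 347.5 − 255 = 92.5; wedge = 173 − 136 = 37.
Deadweight loss = ½ × 92.5 × 37 = 1711.25.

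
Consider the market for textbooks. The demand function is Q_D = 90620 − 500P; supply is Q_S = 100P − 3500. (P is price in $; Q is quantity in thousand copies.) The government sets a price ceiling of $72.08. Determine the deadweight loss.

In inverse form: demand P = 181.24 − 0.002Q, supply P = 35 + 0.01Q.
Competitive equilibrium: 181.24 − 0.002Q = 35 + 0.01Q → Q* = 12186.6667, P* = 156.8667.
At the ceiling P = 72.08, quantity supplied = (72.08 − 35)/0.01 = 3708.
Willingness to pay at Q' = 3708: 181.24 − 0.002·3708 = 173.824.
ΔQ = 12186.6667 − 3708 = 8478.6667; wedge = 173.824 − 72.08 = 101.744.
DWL = ½ × 8478.6667 × 101.744 = $431326.73 thousand.

$431326.73 thousand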